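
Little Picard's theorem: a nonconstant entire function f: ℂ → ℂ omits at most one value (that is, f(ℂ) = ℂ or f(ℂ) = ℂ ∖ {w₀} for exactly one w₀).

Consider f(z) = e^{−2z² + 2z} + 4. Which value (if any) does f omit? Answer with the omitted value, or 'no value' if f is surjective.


Little Picard bounds the complement of f(ℂ) to at most one point.
The exponent g(z) = −2z² + 2z is a nonconstant polynomial, hence surjective onto ℂ. So e^{g(z)} takes every value in {e^w : w ∈ ℂ} = ℂ ∖ {0}. Adding 4 shifts the range to ℂ ∖ {4}. f omits exactly 4.

Omitted value: 4.


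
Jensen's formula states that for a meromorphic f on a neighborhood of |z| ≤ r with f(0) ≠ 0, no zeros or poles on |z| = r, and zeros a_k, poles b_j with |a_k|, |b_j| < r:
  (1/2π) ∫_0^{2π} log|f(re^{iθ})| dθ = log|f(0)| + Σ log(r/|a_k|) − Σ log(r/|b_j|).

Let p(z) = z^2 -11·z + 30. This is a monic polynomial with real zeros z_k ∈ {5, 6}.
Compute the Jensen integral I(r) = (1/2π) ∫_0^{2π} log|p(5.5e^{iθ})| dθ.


Zeros: 5, 6; r = 5.5.
Inside |z| < r: 5. Outside (|z| ≥ r): 6.
p(0) = 30, so log|p(0)| = log(30) = 3.4012.
Apply Jensen: I(r) = log|p(0)| + Σ_k log(r/|z_k|), summed over zeros inside |z| < r.
  log(r/|z_k|) for z_k = 5: log(5.5/5) = 0.0953
  Outside zeros (6) contribute nothing to the Jensen sum.
Sum over inside zeros: 0.0953.
I(r) = log|p(0)| + (inside sum) = 3.4012 + 0.0953 = 3.4965.
Note: since some zeros are outside |z| ≤ r, the simplified n·log(r) form does NOT apply — only the inside zeros contribute.

I(r) ≈ 3.4965.


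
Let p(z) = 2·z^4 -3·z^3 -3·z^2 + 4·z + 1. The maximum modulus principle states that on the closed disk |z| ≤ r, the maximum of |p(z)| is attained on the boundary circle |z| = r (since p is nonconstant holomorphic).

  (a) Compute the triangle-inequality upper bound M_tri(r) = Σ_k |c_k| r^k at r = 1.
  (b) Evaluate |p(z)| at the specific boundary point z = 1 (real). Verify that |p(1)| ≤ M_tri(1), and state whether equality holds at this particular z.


Coefficients: c_0 = 1, c_1 = 4, c_2 = -3, c_3 = -3, c_4 = 2. Radius r = 1.
Part (a). Triangle bound: M_tri(r) = Σ_k |c_k| r^k
  = |1|·1^0 + |4|·1^1 + |-3|·1^2 + |-3|·1^3 + |2|·1^4
  = 1 + 4 + 3 + 3 + 2 = 13.
This bounds M(r) := max_{|z|=r} |p(z)| from above; equality holds iff all terms c_k z^k can be made to align in phase at a single z on |z|=r.
Part (b). At z = 1 (real, on the circle |z| = r):
  p(1) = (1)·1^0 + (4)·1^1 + (-3)·1^2 + (-3)·1^3 + (2)·1^4 = 1.
  |p(1)| = 1.
Check: |p(1)| = 1 ≤ 13 = M_tri(1). ✓ Equality does not hold at z = 1 (the coefficients have mixed signs, so the terms do not all align in phase there).

M_tri(1) = 13; |p(1)| = 1; equality at z=1: no.


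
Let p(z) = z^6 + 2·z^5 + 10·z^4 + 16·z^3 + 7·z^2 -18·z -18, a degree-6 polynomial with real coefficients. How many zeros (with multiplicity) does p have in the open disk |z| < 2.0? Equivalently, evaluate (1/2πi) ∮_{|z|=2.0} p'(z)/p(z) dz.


The zeros of p are: (0 + 3i), (0 - 3i), (-1 + 1i), (-1 - 1i), -1, 1.
Their magnitudes are: 3, 3, 1.414, 1.414, 1, 1.
Zeros with |z| < R = 2.0: (-1 + 1i), (-1 - 1i), -1, 1.
Count = 4.
By the argument principle, (1/2πi) ∮_{|z|=R} p'(z)/p(z) dz equals exactly this count.

Number of zeros inside |z| < 2.0: 4.


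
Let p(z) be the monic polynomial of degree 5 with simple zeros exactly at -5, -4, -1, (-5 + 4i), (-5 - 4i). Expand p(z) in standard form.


The polynomial is p(z) = ∏_{α ∈ S} (z − α), where S = {-5, -4, -1, (-5 + 4i), (-5 - 4i)}.
Expanding the product yields: p(z) = z^5 + 20·z^4 + 170·z^3 + 720·z^2 + 1389·z + 820.
Note conjugate pairs combine to real quadratics: (z − (-5+4i))(z − (-5−4i)) = z² + 10z + 41.
The resulting polynomial has degree 5 and real coefficients as required.

p(z) = z^5 + 20·z^4 + 170·z^3 + 720·z^2 + 1389·z + 820.


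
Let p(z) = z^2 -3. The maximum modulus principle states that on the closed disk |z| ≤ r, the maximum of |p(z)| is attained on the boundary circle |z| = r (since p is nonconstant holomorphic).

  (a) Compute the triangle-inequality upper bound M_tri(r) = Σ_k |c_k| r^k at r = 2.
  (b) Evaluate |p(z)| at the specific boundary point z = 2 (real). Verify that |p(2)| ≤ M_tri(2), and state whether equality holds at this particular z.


Coefficients: c_0 = -3, c_1 = 0, c_2 = 1. Radius r = 2.
Part (a). Triangle bound: M_tri(r) = Σ_k |c_k| r^k
  = |-3|·2^0 + |0|·2^1 + |1|·2^2
  = 3 + 0 + 4 = 7.
This bounds M(r) := max_{|z|=r} |p(z)| from above; equality holds iff all terms c_k z^k can be made to align in phase at a single z on |z|=r.
Part (b). At z = 2 (real, on the circle |z| = r):
  p(2) = (-3)·2^0 + (0)·2^1 + (1)·2^2 = 1.
  |p(2)| = 1.
Check: |p(2)| = 1 ≤ 7 = M_tri(2). ✓ Equality does not hold at z = 2 (the coefficients have mixed signs, so the terms do not all align in phase there).

M_tri(2) = 7; |p(2)| = 1; equality at z=2: no.


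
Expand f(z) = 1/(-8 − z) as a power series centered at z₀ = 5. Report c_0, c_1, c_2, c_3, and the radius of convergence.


Let w = z − z₀, so z = z₀ + w.
Then -8 − z = -8 − (z₀ + w) = (-8 − z₀) − w = -13 − w.
f(z) = 1/(-13 − w) = (1/(-13)) · 1/(1 − w/(-13)) = Σ_{n≥0} w^n / (-13)^(n+1).
So c_n = 1/(-13)^(n+1):
  c_0 = 1/(-13)^1 = -1/13.
  c_1 = 1/(-13)^2 = 1/169.
  c_2 = 1/(-13)^3 = -1/2197.
  c_3 = 1/(-13)^4 = 1/28561.
The series is valid for |w/d| < 1, i.e. |z − z₀| < |d|.
Radius of convergence: R = |-8 − z₀| = |-13| = 13 (distance from z₀ to the singularity z = -8).

c_0 = -1/13, c_1 = 1/169, c_2 = -1/2197, c_3 = 1/28561; R = 13.


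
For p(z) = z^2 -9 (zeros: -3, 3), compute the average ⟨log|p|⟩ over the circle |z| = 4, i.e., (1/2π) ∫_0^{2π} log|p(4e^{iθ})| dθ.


Zeros: -3, 3; r = 4.
Inside |z| < r: -3, 3. Outside (|z| ≥ r): ∅.
p(0) = -9, so log|p(0)| = log(9) = 2.1972.
Apply Jensen: I(r) = log|p(0)| + Σ_k log(r/|z_k|), summed over zeros inside |z| < r.
  log(r/|z_k|) for z_k = -3: log(4/3) = 0.2877
  log(r/|z_k|) for z_k = 3: log(4/3) = 0.2877
Sum over inside zeros: 0.5754.
I(r) = log|p(0)| + (inside sum) = 2.1972 + 0.5754 = 2.7726.
Closed form (all zeros inside, monic): I(r) = n·log(r) = 2·log(4) = 2.7726. ✓

I(r) ≈ 2.7726.


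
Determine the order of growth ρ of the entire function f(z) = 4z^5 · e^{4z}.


M(r) = max_{|z|=r} |4|·|z|^5·|e^{4z}| = 4·r^5 · e^{4r^1} (the factors attain their maxima compatibly on |z|=r). Then log M(r) = log 4 + 5·log r + 4r^1, dominated by the last term, so log log M(r) ~ 1·log r. The polynomial factor 4z^5 contributes only a log r term and does not affect the order. ρ = 1.
Therefore ρ = 1.

Order ρ = 1.


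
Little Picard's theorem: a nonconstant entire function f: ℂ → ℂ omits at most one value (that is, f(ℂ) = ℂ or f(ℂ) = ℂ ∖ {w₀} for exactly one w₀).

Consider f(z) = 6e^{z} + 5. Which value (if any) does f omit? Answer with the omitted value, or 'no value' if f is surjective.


Little Picard bounds the complement of f(ℂ) to at most one point.
e^{z} is never zero on ℂ, so 6·e^{z} takes every value in ℂ ∖ {0}. Adding 5 shifts the range to ℂ ∖ {5}. Thus f omits exactly the value 5.

Omitted value: 5.


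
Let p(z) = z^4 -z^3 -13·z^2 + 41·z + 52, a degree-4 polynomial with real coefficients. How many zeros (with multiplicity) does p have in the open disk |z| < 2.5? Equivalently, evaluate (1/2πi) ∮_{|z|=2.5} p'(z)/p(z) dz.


The zeros of p are: (3 + 2i), (3 - 2i), -4, -1.
Their magnitudes are: 3.606, 3.606, 4, 1.
Zeros with |z| < R = 2.5: -1.
Count = 1.
By the argument principle, (1/2πi) ∮_{|z|=R} p'(z)/p(z) dz equals exactly this count.

Number of zeros inside |z| < 2.5: 1.


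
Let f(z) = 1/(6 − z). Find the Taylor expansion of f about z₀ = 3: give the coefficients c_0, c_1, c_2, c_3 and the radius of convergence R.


Let w = z − z₀, so z = z₀ + w.
Then 6 − z = 6 − (z₀ + w) = (6 − z₀) − w = 3 − w.
f(z) = 1/(3 − w) = (1/(3)) · 1/(1 − w/(3)) = Σ_{n≥0} w^n / (3)^(n+1).
So c_n = 1/(3)^(n+1):
  c_0 = 1/(3)^1 = 1/3.
  c_1 = 1/(3)^2 = 1/9.
  c_2 = 1/(3)^3 = 1/27.
  c_3 = 1/(3)^4 = 1/81.
The series is valid for |w/d| < 1, i.e. |z − z₀| < |d|.
Radius of convergence: R = |6 − z₀| = |3| = 3 (distance from z₀ to the singularity z = 6).

c_0 = 1/3, c_1 = 1/9, c_2 = 1/27, c_3 = 1/81; R = 3.


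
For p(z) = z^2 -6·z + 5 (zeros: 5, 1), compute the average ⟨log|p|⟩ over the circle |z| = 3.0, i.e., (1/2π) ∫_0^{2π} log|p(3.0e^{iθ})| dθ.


Zeros: 1, 5; r = 3.0.
Inside |z| < r: 1. Outside (|z| ≥ r): 5.
p(0) = 5, so log|p(0)| = log(5) = 1.6094.
Apply Jensen: I(r) = log|p(0)| + Σ_k log(r/|z_k|), summed over zeros inside |z| < r.
  log(r/|z_k|) for z_k = 1: log(3.0/1) = 1.0986
  Outside zeros (5) contribute nothing to the Jensen sum.
Sum over inside zeros: 1.0986.
I(r) = log|p(0)| + (inside sum) = 1.6094 + 1.0986 = 2.7081.
Note: since some zeros are outside |z| ≤ r, the simplified n·log(r) form does NOT apply — only the inside zeros contribute.

I(r) ≈ 2.7081.


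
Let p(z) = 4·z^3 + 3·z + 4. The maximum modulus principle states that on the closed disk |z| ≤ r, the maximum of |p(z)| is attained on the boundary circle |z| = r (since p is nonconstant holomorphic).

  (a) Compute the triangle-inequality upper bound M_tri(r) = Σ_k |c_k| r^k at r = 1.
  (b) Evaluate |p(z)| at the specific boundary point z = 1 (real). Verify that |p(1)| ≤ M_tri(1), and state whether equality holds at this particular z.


Coefficients: c_0 = 4, c_1 = 3, c_2 = 0, c_3 = 4. Radius r = 1.
Part (a). Triangle bound: M_tri(r) = Σ_k |c_k| r^k
  = |4|·1^0 + |3|·1^1 + |0|·1^2 + |4|·1^3
  = 4 + 3 + 0 + 4 = 11.
This bounds M(r) := max_{|z|=r} |p(z)| from above; equality holds iff all terms c_k z^k can be made to align in phase at a single z on |z|=r.
Part (b). At z = 1 (real, on the circle |z| = r):
  p(1) = (4)·1^0 + (3)·1^1 + (0)·1^2 + (4)·1^3 = 11.
  |p(1)| = 11.
Since all nonzero coefficients share the same sign, |p(1)| = 11 = M_tri(1); the triangle bound is attained at z = 1, so in fact M(r) = 11.

M_tri(1) = 11; |p(1)| = 11; equality at z=1: yes.


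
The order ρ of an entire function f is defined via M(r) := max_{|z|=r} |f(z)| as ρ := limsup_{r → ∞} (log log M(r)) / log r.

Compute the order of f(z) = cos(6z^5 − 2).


Write cos(w) = (e^{iw} ± e^{−iw})/(2 or 2i), so |cos(w)| ≤ e^{|w|}. With w = 6z^5 − 2, |w| ≤ 6r^5 + 2 on |z|=r, giving M(r) ≤ e^{6r^5 + 2} and ρ ≤ 5. For the lower bound, choose z on |z|=r with 6z^5 purely imaginary of modulus 6r^5; then |cos(6z^5 − 2)| grows like e^{6r^5}/2, so ρ ≥ 5. Hence ρ = 5.
Therefore ρ = 5.

Order ρ = 5.


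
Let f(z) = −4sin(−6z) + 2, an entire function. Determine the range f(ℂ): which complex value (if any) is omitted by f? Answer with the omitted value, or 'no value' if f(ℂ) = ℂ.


Little Picard bounds the complement of f(ℂ) to at most one point.
sin is entire and surjective onto ℂ: for every w ∈ ℂ, sin(ζ) = w has a solution ζ ∈ ℂ (e.g., via the complex inverse arcsin). With ζ = −6z this gives z = ζ/(-6). Then -4·sin(−6z) takes every value in -4·ℂ = ℂ, and adding 2 is a bijection of ℂ. So f is surjective and omits no value. (Note: only on the real line is sin bounded by [−1, 1].)

Omitted value: no value.


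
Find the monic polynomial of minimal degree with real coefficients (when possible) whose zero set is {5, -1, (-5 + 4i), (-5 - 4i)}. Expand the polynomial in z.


The polynomial is p(z) = ∏_{α ∈ S} (z − α), where S = {5, -1, (-5 + 4i), (-5 - 4i)}.
Expanding the product yields: p(z) = z^4 + 6·z^3 -4·z^2 -214·z -205.
Note conjugate pairs combine to real quadratics: (z − (-5+4i))(z − (-5−4i)) = z² + 10z + 41.
The resulting polynomial has degree 4 and real coefficients as required.

p(z) = z^4 + 6·z^3 -4·z^2 -214·z -205.


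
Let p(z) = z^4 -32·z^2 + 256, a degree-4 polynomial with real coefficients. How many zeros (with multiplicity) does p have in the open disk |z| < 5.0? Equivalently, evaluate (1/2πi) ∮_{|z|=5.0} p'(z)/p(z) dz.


The zeros of p are: 4, -4, 4, -4.
Their magnitudes are: 4, 4, 4, 4.
Zeros with |z| < R = 5.0: 4, -4, 4, -4.
Count = 4.
By the argument principle, (1/2πi) ∮_{|z|=R} p'(z)/p(z) dz equals exactly this count.

Number of zeros inside |z| < 5.0: 4.


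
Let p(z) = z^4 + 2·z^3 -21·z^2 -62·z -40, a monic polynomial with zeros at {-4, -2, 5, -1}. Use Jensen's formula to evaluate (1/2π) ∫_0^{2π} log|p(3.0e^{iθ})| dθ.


Zeros: -4, -2, -1, 5; r = 3.0.
Inside |z| < r: -2, -1. Outside (|z| ≥ r): -4, 5.
p(0) = -40, so log|p(0)| = log(40) = 3.6889.
Apply Jensen: I(r) = log|p(0)| + Σ_k log(r/|z_k|), summed over zeros inside |z| < r.
  log(r/|z_k|) for z_k = -2: log(3.0/2) = 0.4055
  log(r/|z_k|) for z_k = -1: log(3.0/1) = 1.0986
  Outside zeros (-4, 5) contribute nothing to the Jensen sum.
Sum over inside zeros: 1.5041.
I(r) = log|p(0)| + (inside sum) = 3.6889 + 1.5041 = 5.1930.
Note: since some zeros are outside |z| ≤ r, the simplified n·log(r) form does NOT apply — only the inside zeros contribute.

I(r) ≈ 5.1930.


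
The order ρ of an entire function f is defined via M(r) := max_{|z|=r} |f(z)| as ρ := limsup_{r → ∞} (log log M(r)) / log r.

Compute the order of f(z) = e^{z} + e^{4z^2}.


Each summand is entire of order 1 and 2 respectively (as in the single-exponential case). The order of a sum is at most the max of the orders, so ρ ≤ 2. For the lower bound: on |z|=r choose arg z so that 4z^2 is real positive; then |e^{4z^2}| = e^{4r^2} while |e^{1z}| ≤ e^{1r^1} = o(e^{4r^2}). So |f| ≥ e^{4r^2}(1 − o(1)) and ρ ≥ 2. Hence ρ = max(1, 2) = 2.
Therefore ρ = 2.

Order ρ = 2.


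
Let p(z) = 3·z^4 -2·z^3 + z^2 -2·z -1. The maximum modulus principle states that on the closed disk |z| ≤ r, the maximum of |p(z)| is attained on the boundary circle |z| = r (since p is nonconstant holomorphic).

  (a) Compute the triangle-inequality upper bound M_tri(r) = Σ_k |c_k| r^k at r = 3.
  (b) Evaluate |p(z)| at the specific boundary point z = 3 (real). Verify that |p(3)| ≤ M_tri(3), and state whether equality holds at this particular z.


Coefficients: c_0 = -1, c_1 = -2, c_2 = 1, c_3 = -2, c_4 = 3. Radius r = 3.
Part (a). Triangle bound: M_tri(r) = Σ_k |c_k| r^k
  = |-1|·3^0 + |-2|·3^1 + |1|·3^2 + |-2|·3^3 + |3|·3^4
  = 1 + 6 + 9 + 54 + 243 = 313.
This bounds M(r) := max_{|z|=r} |p(z)| from above; equality holds iff all terms c_k z^k can be made to align in phase at a single z on |z|=r.
Part (b). At z = 3 (real, on the circle |z| = r):
  p(3) = (-1)·3^0 + (-2)·3^1 + (1)·3^2 + (-2)·3^3 + (3)·3^4 = 191.
  |p(3)| = 191.
Check: |p(3)| = 191 ≤ 313 = M_tri(3). ✓ Equality does not hold at z = 3 (the coefficients have mixed signs, so the terms do not all align in phase there).

M_tri(3) = 313; |p(3)| = 191; equality at z=3: no.


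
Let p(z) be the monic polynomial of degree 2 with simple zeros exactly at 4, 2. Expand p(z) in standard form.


The polynomial is p(z) = ∏_{α ∈ S} (z − α), where S = {4, 2}.
Expanding the product yields: p(z) = z^2 -6·z + 8.
The resulting polynomial has degree 2 and real coefficients as required.

p(z) = z^2 -6·z + 8.


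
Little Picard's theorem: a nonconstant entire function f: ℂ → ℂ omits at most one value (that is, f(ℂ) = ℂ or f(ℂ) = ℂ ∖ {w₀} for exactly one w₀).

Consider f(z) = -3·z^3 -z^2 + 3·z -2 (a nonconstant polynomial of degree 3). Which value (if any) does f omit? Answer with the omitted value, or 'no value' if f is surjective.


Little Picard bounds the complement of f(ℂ) to at most one point.
For every w ∈ ℂ, the equation p(z) − w = 0 is a nonconstant polynomial in z and hence has at least one root by the fundamental theorem of algebra. So p is surjective onto ℂ, omitting no value.

Omitted value: no value.


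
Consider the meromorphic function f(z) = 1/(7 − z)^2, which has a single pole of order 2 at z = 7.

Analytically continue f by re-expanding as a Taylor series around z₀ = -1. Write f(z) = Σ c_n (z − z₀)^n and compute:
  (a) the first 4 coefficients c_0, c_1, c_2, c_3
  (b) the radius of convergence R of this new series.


Let w = z − z₀, so z = z₀ + w.
Then 7 − z = 7 − (z₀ + w) = (7 − z₀) − w = 8 − w.
f(z) = 1/(8 − w)^2 = (1/(8)^2) · (1 − w/(8))^{−2}.
By the binomial series (1−u)^{−2} = Σ_{n≥0} C(n+1, 1) u^n for |u|<1, with u = w/(8):
  c_n = C(n+1, 1) / (8)^(n+2).
  c_0 = 1/(8)^2 = 1/64.
  c_1 = 2/(8)^3 = 1/256.
  c_2 = 3/(8)^4 = 3/4096.
  c_3 = 4/(8)^5 = 1/8192.
The series is valid for |w/d| < 1, i.e. |z − z₀| < |d|.
Radius of convergence: R = |7 − z₀| = |8| = 8 (distance from z₀ to the singularity z = 7).

c_0 = 1/64, c_1 = 1/256, c_2 = 3/4096, c_3 = 1/8192; R = 8.


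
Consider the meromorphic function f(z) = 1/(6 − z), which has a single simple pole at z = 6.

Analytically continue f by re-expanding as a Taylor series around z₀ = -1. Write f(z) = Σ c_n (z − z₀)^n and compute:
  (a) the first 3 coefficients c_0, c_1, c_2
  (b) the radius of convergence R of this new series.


Let w = z − z₀, so z = z₀ + w.
Then 6 − z = 6 − (z₀ + w) = (6 − z₀) − w = 7 − w.
f(z) = 1/(7 − w) = (1/(7)) · 1/(1 − w/(7)) = Σ_{n≥0} w^n / (7)^(n+1).
So c_n = 1/(7)^(n+1):
  c_0 = 1/(7)^1 = 1/7.
  c_1 = 1/(7)^2 = 1/49.
  c_2 = 1/(7)^3 = 1/343.
The series is valid for |w/d| < 1, i.e. |z − z₀| < |d|.
Radius of convergence: R = |6 − z₀| = |7| = 7 (distance from z₀ to the singularity z = 6).

c_0 = 1/7, c_1 = 1/49, c_2 = 1/343; R = 7.


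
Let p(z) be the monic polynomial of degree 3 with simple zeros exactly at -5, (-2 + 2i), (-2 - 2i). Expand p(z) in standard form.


The polynomial is p(z) = ∏_{α ∈ S} (z − α), where S = {-5, (-2 + 2i), (-2 - 2i)}.
Expanding the product yields: p(z) = z^3 + 9·z^2 + 28·z + 40.
Note conjugate pairs combine to real quadratics: (z − (-2+2i))(z − (-2−2i)) = z² + 4z + 8.
The resulting polynomial has degree 3 and real coefficients as required.

p(z) = z^3 + 9·z^2 + 28·z + 40.


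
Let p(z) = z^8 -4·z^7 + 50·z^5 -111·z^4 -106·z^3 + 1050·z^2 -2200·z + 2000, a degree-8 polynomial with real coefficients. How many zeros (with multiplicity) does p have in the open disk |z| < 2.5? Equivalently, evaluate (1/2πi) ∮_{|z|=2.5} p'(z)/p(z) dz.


The zeros of p are: (-3 + 1i), (-3 - 1i), (1 + 2i), (1 - 2i), (2 + 2i), (2 - 2i), (2 + 1i), (2 - 1i).
Their magnitudes are: 3.162, 3.162, 2.236, 2.236, 2.828, 2.828, 2.236, 2.236.
Zeros with |z| < R = 2.5: (1 + 2i), (1 - 2i), (2 + 1i), (2 - 1i).
Count = 4.
By the argument principle, (1/2πi) ∮_{|z|=R} p'(z)/p(z) dz equals exactly this count.

Number of zeros inside |z| < 2.5: 4.


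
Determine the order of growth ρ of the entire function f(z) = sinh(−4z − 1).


sinh(w) is a linear combination of e^{iw} and e^{−iw} (or e^w, e^{−w} in the hyperbolic case), so |sinh(w)| ≤ e^{|w|}. With w = −4z − 1, |w| ≤ 4|z| + 1 = 4r + 1 on |z| = r, giving M(r) ≤ e^{4r + 1}, so ρ ≤ 1. On a suitable ray (z = it for sin/cos; z = t for sinh/cosh, t real → ∞), |sinh(−4z − 1)| grows like e^{4|t|}/2, so ρ ≥ 1. Hence ρ = 1.
Therefore ρ = 1.

Order ρ = 1.


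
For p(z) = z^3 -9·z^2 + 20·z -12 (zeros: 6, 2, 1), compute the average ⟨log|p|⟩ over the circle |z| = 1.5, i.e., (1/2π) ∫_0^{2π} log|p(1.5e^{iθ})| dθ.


Zeros: 1, 2, 6; r = 1.5.
Inside |z| < r: 1. Outside (|z| ≥ r): 2, 6.
p(0) = -12, so log|p(0)| = log(12) = 2.4849.
Apply Jensen: I(r) = log|p(0)| + Σ_k log(r/|z_k|), summed over zeros inside |z| < r.
  log(r/|z_k|) for z_k = 1: log(1.5/1) = 0.4055
  Outside zeros (2, 6) contribute nothing to the Jensen sum.
Sum over inside zeros: 0.4055.
I(r) = log|p(0)| + (inside sum) = 2.4849 + 0.4055 = 2.8904.
Note: since some zeros are outside |z| ≤ r, the simplified n·log(r) form does NOT apply — only the inside zeros contribute.

I(r) ≈ 2.8904.


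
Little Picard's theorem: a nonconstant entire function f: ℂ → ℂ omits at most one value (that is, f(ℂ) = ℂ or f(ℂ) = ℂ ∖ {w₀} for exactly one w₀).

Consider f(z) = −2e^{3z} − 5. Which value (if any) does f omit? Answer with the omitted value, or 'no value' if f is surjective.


Little Picard bounds the complement of f(ℂ) to at most one point.
e^{3z} is never zero on ℂ, so -2·e^{3z} takes every value in ℂ ∖ {0}. Adding -5 shifts the range to ℂ ∖ {-5}. Thus f omits exactly the value -5.

Omitted value: -5.


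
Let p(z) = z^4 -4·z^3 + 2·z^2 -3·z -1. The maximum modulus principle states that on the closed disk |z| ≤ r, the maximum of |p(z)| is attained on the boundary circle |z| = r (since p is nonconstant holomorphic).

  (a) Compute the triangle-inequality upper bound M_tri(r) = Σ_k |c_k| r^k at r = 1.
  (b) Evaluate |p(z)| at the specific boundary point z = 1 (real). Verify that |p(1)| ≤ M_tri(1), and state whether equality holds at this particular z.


Coefficients: c_0 = -1, c_1 = -3, c_2 = 2, c_3 = -4, c_4 = 1. Radius r = 1.
Part (a). Triangle bound: M_tri(r) = Σ_k |c_k| r^k
  = |-1|·1^0 + |-3|·1^1 + |2|·1^2 + |-4|·1^3 + |1|·1^4
  = 1 + 3 + 2 + 4 + 1 = 11.
This bounds M(r) := max_{|z|=r} |p(z)| from above; equality holds iff all terms c_k z^k can be made to align in phase at a single z on |z|=r.
Part (b). At z = 1 (real, on the circle |z| = r):
  p(1) = (-1)·1^0 + (-3)·1^1 + (2)·1^2 + (-4)·1^3 + (1)·1^4 = -5.
  |p(1)| = 5.
Check: |p(1)| = 5 ≤ 11 = M_tri(1). ✓ Equality does not hold at z = 1 (the coefficients have mixed signs, so the terms do not all align in phase there).

M_tri(1) = 11; |p(1)| = 5; equality at z=1: no.


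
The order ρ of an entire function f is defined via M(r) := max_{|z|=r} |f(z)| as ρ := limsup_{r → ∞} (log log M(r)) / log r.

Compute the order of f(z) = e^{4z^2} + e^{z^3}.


Each summand is entire of order 2 and 3 respectively (as in the single-exponential case). The order of a sum is at most the max of the orders, so ρ ≤ 3. For the lower bound: on |z|=r choose arg z so that 1z^3 is real positive; then |e^{1z^3}| = e^{1r^3} while |e^{4z^2}| ≤ e^{4r^2} = o(e^{1r^3}). So |f| ≥ e^{1r^3}(1 − o(1)) and ρ ≥ 3. Hence ρ = max(2, 3) = 3.
Therefore ρ = 3.

Order ρ = 3.


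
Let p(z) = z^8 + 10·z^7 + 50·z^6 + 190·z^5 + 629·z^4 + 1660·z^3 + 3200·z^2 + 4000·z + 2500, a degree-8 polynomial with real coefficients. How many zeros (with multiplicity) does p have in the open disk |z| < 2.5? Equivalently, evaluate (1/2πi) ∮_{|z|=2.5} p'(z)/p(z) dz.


The zeros of p are: (-3 + 1i), (-3 - 1i), (1 + 3i), (1 - 3i), (-1 + 2i), (-1 - 2i), (-2 + 1i), (-2 - 1i).
Their magnitudes are: 3.162, 3.162, 3.162, 3.162, 2.236, 2.236, 2.236, 2.236.
Zeros with |z| < R = 2.5: (-1 + 2i), (-1 - 2i), (-2 + 1i), (-2 - 1i).
Count = 4.
By the argument principle, (1/2πi) ∮_{|z|=R} p'(z)/p(z) dz equals exactly this count.

Number of zeros inside |z| < 2.5: 4.


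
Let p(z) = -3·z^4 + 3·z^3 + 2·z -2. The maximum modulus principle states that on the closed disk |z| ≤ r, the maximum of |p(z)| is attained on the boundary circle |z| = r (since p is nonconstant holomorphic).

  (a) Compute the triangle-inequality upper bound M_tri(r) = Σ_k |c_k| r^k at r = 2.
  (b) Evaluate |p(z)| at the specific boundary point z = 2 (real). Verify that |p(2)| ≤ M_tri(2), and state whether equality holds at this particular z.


Coefficients: c_0 = -2, c_1 = 2, c_2 = 0, c_3 = 3, c_4 = -3. Radius r = 2.
Part (a). Triangle bound: M_tri(r) = Σ_k |c_k| r^k
  = |-2|·2^0 + |2|·2^1 + |0|·2^2 + |3|·2^3 + |-3|·2^4
  = 2 + 4 + 0 + 24 + 48 = 78.
This bounds M(r) := max_{|z|=r} |p(z)| from above; equality holds iff all terms c_k z^k can be made to align in phase at a single z on |z|=r.
Part (b). At z = 2 (real, on the circle |z| = r):
  p(2) = (-2)·2^0 + (2)·2^1 + (0)·2^2 + (3)·2^3 + (-3)·2^4 = -22.
  |p(2)| = 22.
Check: |p(2)| = 22 ≤ 78 = M_tri(2). ✓ Equality does not hold at z = 2 (the coefficients have mixed signs, so the terms do not all align in phase there).

M_tri(2) = 78; |p(2)| = 22; equality at z=2: no.


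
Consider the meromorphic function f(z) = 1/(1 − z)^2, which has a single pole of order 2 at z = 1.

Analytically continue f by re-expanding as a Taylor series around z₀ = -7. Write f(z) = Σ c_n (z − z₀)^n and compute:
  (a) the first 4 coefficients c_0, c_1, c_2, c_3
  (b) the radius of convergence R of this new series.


Let w = z − z₀, so z = z₀ + w.
Then 1 − z = 1 − (z₀ + w) = (1 − z₀) − w = 8 − w.
f(z) = 1/(8 − w)^2 = (1/(8)^2) · (1 − w/(8))^{−2}.
By the binomial series (1−u)^{−2} = Σ_{n≥0} C(n+1, 1) u^n for |u|<1, with u = w/(8):
  c_n = C(n+1, 1) / (8)^(n+2).
  c_0 = 1/(8)^2 = 1/64.
  c_1 = 2/(8)^3 = 1/256.
  c_2 = 3/(8)^4 = 3/4096.
  c_3 = 4/(8)^5 = 1/8192.
The series is valid for |w/d| < 1, i.e. |z − z₀| < |d|.
Radius of convergence: R = |1 − z₀| = |8| = 8 (distance from z₀ to the singularity z = 1).

c_0 = 1/64, c_1 = 1/256, c_2 = 3/4096, c_3 = 1/8192; R = 8.


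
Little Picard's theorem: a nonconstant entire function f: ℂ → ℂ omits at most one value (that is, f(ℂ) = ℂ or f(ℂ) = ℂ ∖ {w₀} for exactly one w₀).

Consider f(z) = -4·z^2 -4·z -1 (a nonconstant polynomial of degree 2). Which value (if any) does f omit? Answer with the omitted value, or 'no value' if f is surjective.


Little Picard bounds the complement of f(ℂ) to at most one point.
For every w ∈ ℂ, the equation p(z) − w = 0 is a nonconstant polynomial in z and hence has at least one root by the fundamental theorem of algebra. So p is surjective onto ℂ, omitting no value.

Omitted value: no value.


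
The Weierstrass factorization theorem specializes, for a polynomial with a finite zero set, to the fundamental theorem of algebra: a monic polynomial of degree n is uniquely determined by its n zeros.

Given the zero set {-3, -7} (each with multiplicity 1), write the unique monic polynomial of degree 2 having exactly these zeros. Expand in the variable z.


The polynomial is p(z) = ∏_{α ∈ S} (z − α), where S = {-3, -7}.
Expanding the product yields: p(z) = z^2 + 10·z + 21.
The resulting polynomial has degree 2 and real coefficients as required.

p(z) = z^2 + 10·z + 21.


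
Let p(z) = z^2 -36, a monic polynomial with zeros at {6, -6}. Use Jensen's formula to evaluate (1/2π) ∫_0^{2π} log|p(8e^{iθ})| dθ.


Zeros: -6, 6; r = 8.
Inside |z| < r: -6, 6. Outside (|z| ≥ r): ∅.
p(0) = -36, so log|p(0)| = log(36) = 3.5835.
Apply Jensen: I(r) = log|p(0)| + Σ_k log(r/|z_k|), summed over zeros inside |z| < r.
  log(r/|z_k|) for z_k = 6: log(8/6) = 0.2877
  log(r/|z_k|) for z_k = -6: log(8/6) = 0.2877
Sum over inside zeros: 0.5754.
I(r) = log|p(0)| + (inside sum) = 3.5835 + 0.5754 = 4.1589.
Closed form (all zeros inside, monic): I(r) = n·log(r) = 2·log(8) = 4.1589. ✓

I(r) ≈ 4.1589.


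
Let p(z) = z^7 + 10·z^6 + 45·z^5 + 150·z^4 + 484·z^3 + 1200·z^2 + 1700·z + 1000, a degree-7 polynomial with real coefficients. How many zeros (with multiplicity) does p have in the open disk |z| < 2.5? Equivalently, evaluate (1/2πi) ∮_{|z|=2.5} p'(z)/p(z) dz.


The zeros of p are: (1 + 3i), (1 - 3i), (-2 + 1i), (-2 - 1i), -2, (-3 + 1i), (-3 - 1i).
Their magnitudes are: 3.162, 3.162, 2.236, 2.236, 2, 3.162, 3.162.
Zeros with |z| < R = 2.5: (-2 + 1i), (-2 - 1i), -2.
Count = 3.
By the argument principle, (1/2πi) ∮_{|z|=R} p'(z)/p(z) dz equals exactly this count.

Number of zeros inside |z| < 2.5: 3.


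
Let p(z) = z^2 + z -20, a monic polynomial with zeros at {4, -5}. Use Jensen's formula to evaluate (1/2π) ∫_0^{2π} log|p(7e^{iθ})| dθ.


Zeros: -5, 4; r = 7.
Inside |z| < r: -5, 4. Outside (|z| ≥ r): ∅.
p(0) = -20, so log|p(0)| = log(20) = 2.9957.
Apply Jensen: I(r) = log|p(0)| + Σ_k log(r/|z_k|), summed over zeros inside |z| < r.
  log(r/|z_k|) for z_k = 4: log(7/4) = 0.5596
  log(r/|z_k|) for z_k = -5: log(7/5) = 0.3365
Sum over inside zeros: 0.8961.
I(r) = log|p(0)| + (inside sum) = 2.9957 + 0.8961 = 3.8918.
Closed form (all zeros inside, monic): I(r) = n·log(r) = 2·log(7) = 3.8918. ✓

I(r) ≈ 3.8918.


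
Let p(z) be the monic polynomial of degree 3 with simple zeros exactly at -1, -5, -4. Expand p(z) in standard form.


The polynomial is p(z) = ∏_{α ∈ S} (z − α), where S = {-1, -5, -4}.
Expanding the product yields: p(z) = z^3 + 10·z^2 + 29·z + 20.
The resulting polynomial has degree 3 and real coefficients as required.

p(z) = z^3 + 10·z^2 + 29·z + 20.


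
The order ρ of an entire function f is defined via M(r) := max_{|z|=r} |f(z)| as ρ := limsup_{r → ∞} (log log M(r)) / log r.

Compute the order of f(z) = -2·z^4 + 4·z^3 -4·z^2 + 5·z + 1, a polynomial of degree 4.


|f(z)| ≤ Σ|c_k|·r^k = O(r^4) as r → ∞. Polynomial growth is O(e^{r^ε}) for every ε > 0 (since r^4/e^{r^ε} → 0), so ρ ≤ ε for all ε > 0, i.e. ρ = 0. Every nonconstant polynomial has order 0.
Therefore ρ = 0.

Order ρ = 0.


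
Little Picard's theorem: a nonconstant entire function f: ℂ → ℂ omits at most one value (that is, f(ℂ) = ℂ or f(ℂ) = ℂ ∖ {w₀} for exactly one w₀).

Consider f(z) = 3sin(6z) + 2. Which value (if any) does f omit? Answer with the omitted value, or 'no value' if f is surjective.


Little Picard bounds the complement of f(ℂ) to at most one point.
sin is entire and surjective onto ℂ: for every w ∈ ℂ, sin(ζ) = w has a solution ζ ∈ ℂ (e.g., via the complex inverse arcsin). With ζ = 6z this gives z = ζ/(6). Then 3·sin(6z) takes every value in 3·ℂ = ℂ, and adding 2 is a bijection of ℂ. So f is surjective and omits no value. (Note: only on the real line is sin bounded by [−1, 1].)

Omitted value: no value.


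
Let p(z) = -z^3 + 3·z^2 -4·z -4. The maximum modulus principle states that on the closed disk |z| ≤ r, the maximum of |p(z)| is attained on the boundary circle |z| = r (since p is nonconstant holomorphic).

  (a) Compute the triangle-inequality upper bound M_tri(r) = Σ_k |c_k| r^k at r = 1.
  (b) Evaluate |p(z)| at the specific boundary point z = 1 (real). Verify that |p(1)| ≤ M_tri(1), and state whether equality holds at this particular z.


Coefficients: c_0 = -4, c_1 = -4, c_2 = 3, c_3 = -1. Radius r = 1.
Part (a). Triangle bound: M_tri(r) = Σ_k |c_k| r^k
  = |-4|·1^0 + |-4|·1^1 + |3|·1^2 + |-1|·1^3
  = 4 + 4 + 3 + 1 = 12.
This bounds M(r) := max_{|z|=r} |p(z)| from above; equality holds iff all terms c_k z^k can be made to align in phase at a single z on |z|=r.
Part (b). At z = 1 (real, on the circle |z| = r):
  p(1) = (-4)·1^0 + (-4)·1^1 + (3)·1^2 + (-1)·1^3 = -6.
  |p(1)| = 6.
Check: |p(1)| = 6 ≤ 12 = M_tri(1). ✓ Equality does not hold at z = 1 (the coefficients have mixed signs, so the terms do not all align in phase there).

M_tri(1) = 12; |p(1)| = 6; equality at z=1: no.


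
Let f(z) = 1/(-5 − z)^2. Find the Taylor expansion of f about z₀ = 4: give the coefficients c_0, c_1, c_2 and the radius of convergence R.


Let w = z − z₀, so z = z₀ + w.
Then -5 − z = -5 − (z₀ + w) = (-5 − z₀) − w = -9 − w.
f(z) = 1/(-9 − w)^2 = (1/(-9)^2) · (1 − w/(-9))^{−2}.
By the binomial series (1−u)^{−2} = Σ_{n≥0} C(n+1, 1) u^n for |u|<1, with u = w/(-9):
  c_n = C(n+1, 1) / (-9)^(n+2).
  c_0 = 1/(-9)^2 = 1/81.
  c_1 = 2/(-9)^3 = -2/729.
  c_2 = 3/(-9)^4 = 1/2187.
The series is valid for |w/d| < 1, i.e. |z − z₀| < |d|.
Radius of convergence: R = |-5 − z₀| = |-9| = 9 (distance from z₀ to the singularity z = -5).

c_0 = 1/81, c_1 = -2/729, c_2 = 1/2187; R = 9.


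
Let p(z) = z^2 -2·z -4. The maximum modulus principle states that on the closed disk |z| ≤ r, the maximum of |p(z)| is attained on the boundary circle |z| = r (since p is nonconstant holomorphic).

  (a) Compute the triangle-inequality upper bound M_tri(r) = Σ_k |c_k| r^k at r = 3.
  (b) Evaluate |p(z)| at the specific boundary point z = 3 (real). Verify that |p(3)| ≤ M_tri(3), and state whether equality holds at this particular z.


Coefficients: c_0 = -4, c_1 = -2, c_2 = 1. Radius r = 3.
Part (a). Triangle bound: M_tri(r) = Σ_k |c_k| r^k
  = |-4|·3^0 + |-2|·3^1 + |1|·3^2
  = 4 + 6 + 9 = 19.
This bounds M(r) := max_{|z|=r} |p(z)| from above; equality holds iff all terms c_k z^k can be made to align in phase at a single z on |z|=r.
Part (b). At z = 3 (real, on the circle |z| = r):
  p(3) = (-4)·3^0 + (-2)·3^1 + (1)·3^2 = -1.
  |p(3)| = 1.
Check: |p(3)| = 1 ≤ 19 = M_tri(3). ✓ Equality does not hold at z = 3 (the coefficients have mixed signs, so the terms do not all align in phase there).

M_tri(3) = 19; |p(3)| = 1; equality at z=3: no.


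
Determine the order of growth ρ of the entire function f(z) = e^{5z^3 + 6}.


|e^{5z^3 + 6}| = e^{Re(5·z^3) + 6} ≤ e^{5|z|^3 + 6} = e^{5r^3 + 6} on |z| = r, so ρ ≤ 3. Choosing z on |z|=r so that 5·z^3 is real positive (always possible by picking arg z appropriately) gives |f(z)| = e^{5r^3 + 6}, matching the bound. The additive constant 6 does not affect log log M(r) ~ 3·log r. Hence ρ = 3.
Therefore ρ = 3.

Order ρ = 3.


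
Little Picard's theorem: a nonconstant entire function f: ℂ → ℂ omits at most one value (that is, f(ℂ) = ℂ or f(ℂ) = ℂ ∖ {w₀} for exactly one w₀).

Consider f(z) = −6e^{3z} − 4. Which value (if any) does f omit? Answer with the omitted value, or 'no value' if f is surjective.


Little Picard bounds the complement of f(ℂ) to at most one point.
e^{3z} is never zero on ℂ, so -6·e^{3z} takes every value in ℂ ∖ {0}. Adding -4 shifts the range to ℂ ∖ {-4}. Thus f omits exactly the value -4.

Omitted value: -4.


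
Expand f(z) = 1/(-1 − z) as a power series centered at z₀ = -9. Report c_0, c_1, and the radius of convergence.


Let w = z − z₀, so z = z₀ + w.
Then -1 − z = -1 − (z₀ + w) = (-1 − z₀) − w = 8 − w.
f(z) = 1/(8 − w) = (1/(8)) · 1/(1 − w/(8)) = Σ_{n≥0} w^n / (8)^(n+1).
So c_n = 1/(8)^(n+1):
  c_0 = 1/(8)^1 = 1/8.
  c_1 = 1/(8)^2 = 1/64.
The series is valid for |w/d| < 1, i.e. |z − z₀| < |d|.
Radius of convergence: R = |-1 − z₀| = |8| = 8 (distance from z₀ to the singularity z = -1).

c_0 = 1/8, c_1 = 1/64; R = 8.


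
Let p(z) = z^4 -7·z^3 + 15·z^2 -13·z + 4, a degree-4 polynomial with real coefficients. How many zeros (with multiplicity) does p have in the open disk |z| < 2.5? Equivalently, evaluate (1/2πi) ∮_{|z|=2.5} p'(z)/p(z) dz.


The zeros of p are: 1, 4, 1, 1.
Their magnitudes are: 1, 4, 1, 1.
Zeros with |z| < R = 2.5: 1, 1, 1.
Count = 3.
By the argument principle, (1/2πi) ∮_{|z|=R} p'(z)/p(z) dz equals exactly this count.

Number of zeros inside |z| < 2.5: 3.


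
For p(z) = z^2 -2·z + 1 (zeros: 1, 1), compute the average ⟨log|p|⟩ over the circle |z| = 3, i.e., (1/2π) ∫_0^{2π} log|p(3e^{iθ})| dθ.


Zeros: 1, 1; r = 3.
Inside |z| < r: 1, 1. Outside (|z| ≥ r): ∅.
p(0) = 1, so log|p(0)| = log(1) = 0.0000.
Apply Jensen: I(r) = log|p(0)| + Σ_k log(r/|z_k|), summed over zeros inside |z| < r.
  log(r/|z_k|) for z_k = 1: log(3/1) = 1.0986
  log(r/|z_k|) for z_k = 1: log(3/1) = 1.0986
Sum over inside zeros: 2.1972.
I(r) = log|p(0)| + (inside sum) = 0.0000 + 2.1972 = 2.1972.
Closed form (all zeros inside, monic): I(r) = n·log(r) = 2·log(3) = 2.1972. ✓

I(r) ≈ 2.1972.


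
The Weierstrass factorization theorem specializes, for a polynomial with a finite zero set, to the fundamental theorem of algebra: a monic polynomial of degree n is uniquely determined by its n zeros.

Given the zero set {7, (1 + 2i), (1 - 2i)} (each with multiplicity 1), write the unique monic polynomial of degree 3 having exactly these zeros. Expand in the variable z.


The polynomial is p(z) = ∏_{α ∈ S} (z − α), where S = {7, (1 + 2i), (1 - 2i)}.
Expanding the product yields: p(z) = z^3 -9·z^2 + 19·z -35.
Note conjugate pairs combine to real quadratics: (z − (1+2i))(z − (1−2i)) = z² − 2z + 5.
The resulting polynomial has degree 3 and real coefficients as required.

p(z) = z^3 -9·z^2 + 19·z -35.


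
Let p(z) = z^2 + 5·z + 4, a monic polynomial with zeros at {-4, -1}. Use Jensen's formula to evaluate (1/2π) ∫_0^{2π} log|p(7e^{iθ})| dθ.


Zeros: -4, -1; r = 7.
Inside |z| < r: -4, -1. Outside (|z| ≥ r): ∅.
p(0) = 4, so log|p(0)| = log(4) = 1.3863.
Apply Jensen: I(r) = log|p(0)| + Σ_k log(r/|z_k|), summed over zeros inside |z| < r.
  log(r/|z_k|) for z_k = -4: log(7/4) = 0.5596
  log(r/|z_k|) for z_k = -1: log(7/1) = 1.9459
Sum over inside zeros: 2.5055.
I(r) = log|p(0)| + (inside sum) = 1.3863 + 2.5055 = 3.8918.
Closed form (all zeros inside, monic): I(r) = n·log(r) = 2·log(7) = 3.8918. ✓

I(r) ≈ 3.8918.


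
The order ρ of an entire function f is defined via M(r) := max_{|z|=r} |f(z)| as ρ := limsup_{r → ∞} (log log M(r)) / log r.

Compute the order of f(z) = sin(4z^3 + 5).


Write sin(w) = (e^{iw} ± e^{−iw})/(2 or 2i), so |sin(w)| ≤ e^{|w|}. With w = 4z^3 + 5, |w| ≤ 4r^3 + 5 on |z|=r, giving M(r) ≤ e^{4r^3 + 5} and ρ ≤ 3. For the lower bound, choose z on |z|=r with 4z^3 purely imaginary of modulus 4r^3; then |sin(4z^3 + 5)| grows like e^{4r^3}/2, so ρ ≥ 3. Hence ρ = 3.
Therefore ρ = 3.

Order ρ = 3.


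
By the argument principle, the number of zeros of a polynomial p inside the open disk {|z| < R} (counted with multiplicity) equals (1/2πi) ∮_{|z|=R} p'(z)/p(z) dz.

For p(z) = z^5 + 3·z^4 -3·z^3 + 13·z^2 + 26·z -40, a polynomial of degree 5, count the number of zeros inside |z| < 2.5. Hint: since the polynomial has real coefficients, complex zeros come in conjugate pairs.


The zeros of p are: 1, (1 + 2i), (1 - 2i), -4, -2.
Their magnitudes are: 1, 2.236, 2.236, 4, 2.
Zeros with |z| < R = 2.5: 1, (1 + 2i), (1 - 2i), -2.
Count = 4.
By the argument principle, (1/2πi) ∮_{|z|=R} p'(z)/p(z) dz equals exactly this count.

Number of zeros inside |z| < 2.5: 4.


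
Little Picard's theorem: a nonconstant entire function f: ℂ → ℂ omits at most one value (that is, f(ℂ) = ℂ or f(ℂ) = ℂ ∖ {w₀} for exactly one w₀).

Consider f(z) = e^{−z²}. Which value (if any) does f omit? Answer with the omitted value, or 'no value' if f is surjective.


Little Picard bounds the complement of f(ℂ) to at most one point.
The exponent g(z) = −z² is a nonconstant polynomial, hence surjective onto ℂ. So e^{g(z)} takes every value in {e^w : w ∈ ℂ} = ℂ ∖ {0}. Adding 0 shifts the range to ℂ ∖ {0}. f omits exactly 0.

Omitted value: 0.


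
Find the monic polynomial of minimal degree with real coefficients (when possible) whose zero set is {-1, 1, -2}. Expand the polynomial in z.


The polynomial is p(z) = ∏_{α ∈ S} (z − α), where S = {-1, 1, -2}.
Expanding the product yields: p(z) = z^3 + 2·z^2 -z -2.
The resulting polynomial has degree 3 and real coefficients as required.

p(z) = z^3 + 2·z^2 -z -2.


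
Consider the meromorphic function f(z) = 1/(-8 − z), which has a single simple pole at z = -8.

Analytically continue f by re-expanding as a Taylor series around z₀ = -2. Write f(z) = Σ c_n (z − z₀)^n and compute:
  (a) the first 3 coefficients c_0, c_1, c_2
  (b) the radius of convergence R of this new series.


Let w = z − z₀, so z = z₀ + w.
Then -8 − z = -8 − (z₀ + w) = (-8 − z₀) − w = -6 − w.
f(z) = 1/(-6 − w) = (1/(-6)) · 1/(1 − w/(-6)) = Σ_{n≥0} w^n / (-6)^(n+1).
So c_n = 1/(-6)^(n+1):
  c_0 = 1/(-6)^1 = -1/6.
  c_1 = 1/(-6)^2 = 1/36.
  c_2 = 1/(-6)^3 = -1/216.
The series is valid for |w/d| < 1, i.e. |z − z₀| < |d|.
Radius of convergence: R = |-8 − z₀| = |-6| = 6 (distance from z₀ to the singularity z = -8).

c_0 = -1/6, c_1 = 1/36, c_2 = -1/216; R = 6.


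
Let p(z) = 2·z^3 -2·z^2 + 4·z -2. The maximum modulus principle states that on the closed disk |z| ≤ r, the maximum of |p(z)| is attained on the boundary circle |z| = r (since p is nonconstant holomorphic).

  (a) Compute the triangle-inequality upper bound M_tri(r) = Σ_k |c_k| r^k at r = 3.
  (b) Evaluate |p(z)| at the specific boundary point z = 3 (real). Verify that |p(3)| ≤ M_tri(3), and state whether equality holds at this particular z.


Coefficients: c_0 = -2, c_1 = 4, c_2 = -2, c_3 = 2. Radius r = 3.
Part (a). Triangle bound: M_tri(r) = Σ_k |c_k| r^k
  = |-2|·3^0 + |4|·3^1 + |-2|·3^2 + |2|·3^3
  = 2 + 12 + 18 + 54 = 86.
This bounds M(r) := max_{|z|=r} |p(z)| from above; equality holds iff all terms c_k z^k can be made to align in phase at a single z on |z|=r.
Part (b). At z = 3 (real, on the circle |z| = r):
  p(3) = (-2)·3^0 + (4)·3^1 + (-2)·3^2 + (2)·3^3 = 46.
  |p(3)| = 46.
Check: |p(3)| = 46 ≤ 86 = M_tri(3). ✓ Equality does not hold at z = 3 (the coefficients have mixed signs, so the terms do not all align in phase there).

M_tri(3) = 86; |p(3)| = 46; equality at z=3: no.
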